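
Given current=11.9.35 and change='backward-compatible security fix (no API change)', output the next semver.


Current: 11.9.35
Change category: 'backward-compatible security fix (no API change)' → patch bump
SemVer rule: patch bump → increment PATCH (MAJOR and MINOR unchanged)
New: 11.9.36

11.9.36


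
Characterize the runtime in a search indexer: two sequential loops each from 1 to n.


Reasoning: sequential dominates: O(n) + O(n) = O(n)
Complexity: O(n)

O(n)


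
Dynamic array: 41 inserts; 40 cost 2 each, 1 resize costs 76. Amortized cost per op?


Formula: Amortized cost = Total cost / Operations
Total cost = (40 * 2) + (1 * 76)
Total cost = 80 + 76 = 156
Amortized = 156 / 41 = 3.8049

3.8049


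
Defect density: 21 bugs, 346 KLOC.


Defect density = defects / KLOC
Defect density = 21 / 346
Defect density = 0.061 defects/KLOC

0.061 defects/KLOC


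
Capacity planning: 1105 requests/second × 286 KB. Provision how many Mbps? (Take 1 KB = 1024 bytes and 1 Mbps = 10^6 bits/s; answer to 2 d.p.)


Formula: Mbps = payload_bytes * RPS * 8 / 1e6
Payload per request = 286 KB = 286 * 1024 = 292864 bytes
Total bytes/sec = 292864 * 1105 = 323614720
Total bits/sec = 323614720 * 8 = 2588917760
Mbps = 2588917760 / 1e6 = 2588.92

2588.92 Mbps


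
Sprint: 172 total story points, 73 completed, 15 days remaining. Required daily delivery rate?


Formula: Required rate = Remaining points / Days left
Remaining = 172 - 73 = 99 points
Required rate = 99 / 15 = 6.6 points/day

6.6 points/day


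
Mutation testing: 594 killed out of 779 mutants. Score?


Mutation score = killed / total * 100
Mutation score = 594 / 779 * 100
Mutation score = 76.25%

76.25%


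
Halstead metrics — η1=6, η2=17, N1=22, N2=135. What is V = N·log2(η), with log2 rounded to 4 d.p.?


Formula: V = N * log2(η), where N = N1 + N2 and η = η1 + η2
η = 6 + 17 = 23
N = 22 + 135 = 157
log2(23) ≈ 4.5236
V = 157 * 4.5236 = 710.21

710.21


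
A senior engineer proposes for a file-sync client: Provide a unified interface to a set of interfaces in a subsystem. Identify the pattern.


This matches the Facade pattern

Facade


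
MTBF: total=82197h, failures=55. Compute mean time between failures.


Formula: MTBF = Total operating time / Number of failures
MTBF = 82197 / 55
MTBF = 1494.49 hours

1494.49 hours


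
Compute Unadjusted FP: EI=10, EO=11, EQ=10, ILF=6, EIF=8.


UFP = EI*4 + EO*5 + EQ*4 + ILF*10 + EIF*7
UFP = 10*4 + 11*5 + 10*4 + 6*10 + 8*7
UFP = 40 + 55 + 40 + 60 + 56
UFP = 251

251


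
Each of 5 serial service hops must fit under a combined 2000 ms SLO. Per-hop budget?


Formula: per_stage = total_budget / stages
per_stage = 2000 / 5
per_stage = 400.0 ms

400.0 ms


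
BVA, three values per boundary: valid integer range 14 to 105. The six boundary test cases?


Range: [14, 105]
Boundaries: just below min, min, min+1, max-1, max, just above max
Values: [13, 14, 15, 104, 105, 106]

[13, 14, 15, 104, 105, 106]


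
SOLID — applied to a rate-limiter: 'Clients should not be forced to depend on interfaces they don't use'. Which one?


This describes the Interface Segregation Principle (ISP)

Interface Segregation Principle (ISP)


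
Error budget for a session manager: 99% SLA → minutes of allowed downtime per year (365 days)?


Formula: allowed downtime = period * (100 - SLA) / 100
Period (year (365 days)) = 525600 minutes
Unavailability fraction = (100 - 99.0) / 100
Allowed downtime = 525600 * (100 - 99.0) / 100
Allowed downtime = 5256.0 minutes

5256.0 minutes


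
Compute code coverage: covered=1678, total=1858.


Coverage = covered / total * 100
Coverage = 1678 / 1858 * 100
Coverage = 90.31%

90.31%


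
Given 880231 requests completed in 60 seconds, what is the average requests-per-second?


Formula: throughput = requests / seconds
throughput = 880231 / 60
throughput = 14670.52 requests/second

14670.52 requests/second


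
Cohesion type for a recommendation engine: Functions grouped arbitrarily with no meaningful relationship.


Reasoning: Worst: random grouping
Type: Coincidental cohesion

Coincidental cohesion


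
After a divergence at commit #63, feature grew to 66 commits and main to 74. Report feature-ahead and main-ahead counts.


Common ancestor: commit #63
feature commits after divergence: 66 - 63 = 3
main commits after divergence: 74 - 63 = 11
feature is 3 commits ahead of main
main is 11 commits ahead of feature

feature ahead: 3, main ahead: 11


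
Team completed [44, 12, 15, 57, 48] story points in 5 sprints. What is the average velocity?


Formula: Avg velocity = Total points / Number of sprints
Points: [44, 12, 15, 57, 48]
Sum = 44 + 12 + 15 + 57 + 48 = 176
Avg velocity = 176 / 5 = 35.2 points/sprint

35.2 points/sprint


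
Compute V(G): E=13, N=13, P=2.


Formula: V(G) = E - N + 2P
V(G) = 13 - 13 + 2*2
V(G) = 0 + 4
V(G) = 4

4


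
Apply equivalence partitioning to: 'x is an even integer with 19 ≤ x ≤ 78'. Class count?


Constraint: even integers in [19, 78]
Class 1: x < 19 — out-of-range invalid
Class 2: x in [19,78] but odd — wrong type invalid
Class 3: x in [19,78] and even — valid
Class 4: x > 78 — out-of-range invalid
Total equivalence classes: 4

4 equivalence classes


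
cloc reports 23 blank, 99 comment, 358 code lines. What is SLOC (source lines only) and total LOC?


Total LOC = blank + comment + code
Total LOC = 23 + 99 + 358 = 480
SLOC (source only) = code = 358

Total LOC: 480, SLOC: 358


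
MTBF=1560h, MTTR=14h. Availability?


Availability = MTBF / (MTBF + MTTR)
Availability = 1560 / (1560 + 14)
Availability = 1560 / 1574
Availability = 99.1105%

99.1105%


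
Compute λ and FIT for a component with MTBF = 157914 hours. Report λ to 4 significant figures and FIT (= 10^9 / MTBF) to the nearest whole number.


Formula: λ = 1 / MTBF; FIT = λ × 1e9 = 1e9 / MTBF
λ = 1 / 157914 ≈ 6.333e-06 failures/hour
FIT = 1e9 / 157914 ≈ 6333 failures per 1e9 hours (nearest whole number)

λ = 6.333e-06 /h, FIT = 6333


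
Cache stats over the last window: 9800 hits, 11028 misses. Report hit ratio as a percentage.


Formula: hit rate = hits / (hits + misses) * 100
hit rate = 9800 / (9800 + 11028) * 100
hit rate = 9800 / 20828 * 100
hit rate = 47.05%

47.05%


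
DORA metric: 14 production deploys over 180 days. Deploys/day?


Formula: deployments per day = releases / days
= 14 / 180
= 0.078 deploys/day
(equivalently, 0.54 deploys/week)

0.078 deploys/day


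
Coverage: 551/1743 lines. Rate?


Coverage = covered / total * 100
Coverage = 551 / 1743 * 100
Coverage = 31.61%

31.61%


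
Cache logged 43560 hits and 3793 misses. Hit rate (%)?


Formula: hit rate = hits / (hits + misses) * 100
hit rate = 43560 / (43560 + 3793) * 100
hit rate = 43560 / 47353 * 100
hit rate = 91.99%

91.99%


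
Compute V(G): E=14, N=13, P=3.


Formula: V(G) = E - N + 2P
V(G) = 14 - 13 + 2*3
V(G) = 1 + 6
V(G) = 7

7


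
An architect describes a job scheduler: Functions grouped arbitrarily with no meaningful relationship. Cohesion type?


Reasoning: Worst: random grouping
Type: Coincidental cohesion

Coincidental cohesion


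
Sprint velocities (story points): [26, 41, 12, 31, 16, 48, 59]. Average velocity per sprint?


Formula: Avg velocity = Total points / Number of sprints
Points: [26, 41, 12, 31, 16, 48, 59]
Sum = 26 + 41 + 12 + 31 + 16 + 48 + 59 = 233
Avg velocity = 233 / 7 = 33.29 points/sprint

33.29 points/sprint


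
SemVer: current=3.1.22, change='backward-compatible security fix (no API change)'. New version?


Current: 3.1.22
Change category: 'backward-compatible security fix (no API change)' → patch bump
SemVer rule: patch bump → increment PATCH (MAJOR and MINOR unchanged)
New: 3.1.23

3.1.23


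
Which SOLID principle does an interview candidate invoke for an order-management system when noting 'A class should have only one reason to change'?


This describes the Single Responsibility Principle (SRP)

Single Responsibility Principle (SRP)


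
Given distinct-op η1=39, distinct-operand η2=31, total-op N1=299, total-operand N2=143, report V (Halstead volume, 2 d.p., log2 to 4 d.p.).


Formula: V = N * log2(η), where N = N1 + N2 and η = η1 + η2
η = 39 + 31 = 70
N = 299 + 143 = 442
log2(70) ≈ 6.1293
V = 442 * 6.1293 = 2709.15

2709.15


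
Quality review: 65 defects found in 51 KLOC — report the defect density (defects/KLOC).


Defect density = defects / KLOC
Defect density = 65 / 51
Defect density = 1.275 defects/KLOC

1.275 defects/KLOC


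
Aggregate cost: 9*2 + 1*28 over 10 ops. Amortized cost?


Formula: Amortized cost = Total cost / Operations
Total cost = (9 * 2) + (1 * 28)
Total cost = 18 + 28 = 46
Amortized = 46 / 10 = 4.6

4.6


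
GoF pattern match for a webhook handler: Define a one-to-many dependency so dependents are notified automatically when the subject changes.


This matches the Observer pattern

Observer


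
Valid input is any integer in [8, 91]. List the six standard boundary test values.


Range: [8, 91]
Boundaries: just below min, min, min+1, max-1, max, just above max
Values: [7, 8, 9, 90, 91, 92]

[7, 8, 9, 90, 91, 92]


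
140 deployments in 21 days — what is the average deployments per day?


Formula: deployments per day = releases / days
= 140 / 21
= 6.667 deploys/day
(equivalently, 46.67 deploys/week)

6.667 deploys/day


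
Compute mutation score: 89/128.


Mutation score = killed / total * 100
Mutation score = 89 / 128 * 100
Mutation score = 69.53%

69.53%


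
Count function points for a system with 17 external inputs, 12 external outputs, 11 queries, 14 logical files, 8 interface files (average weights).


UFP = EI*4 + EO*5 + EQ*4 + ILF*10 + EIF*7
UFP = 17*4 + 12*5 + 11*4 + 14*10 + 8*7
UFP = 68 + 60 + 44 + 140 + 56
UFP = 368

368


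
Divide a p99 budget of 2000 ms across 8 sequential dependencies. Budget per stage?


Formula: per_stage = total_budget / stages
per_stage = 2000 / 8
per_stage = 250.0 ms

250.0 ms


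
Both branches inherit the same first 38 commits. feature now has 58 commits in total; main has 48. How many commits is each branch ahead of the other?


Common ancestor: commit #38
feature commits after divergence: 58 - 38 = 20
main commits after divergence: 48 - 38 = 10
feature is 20 commits ahead of main
main is 10 commits ahead of feature

feature ahead: 20, main ahead: 10


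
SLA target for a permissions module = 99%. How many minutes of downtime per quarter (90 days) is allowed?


Formula: allowed downtime = period * (100 - SLA) / 100
Period (quarter (90 days)) = 129600 minutes
Unavailability fraction = (100 - 99.0) / 100
Allowed downtime = 129600 * (100 - 99.0) / 100
Allowed downtime = 1296.0 minutes

1296.0 minutes


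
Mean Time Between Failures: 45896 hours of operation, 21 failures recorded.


Formula: MTBF = Total operating time / Number of failures
MTBF = 45896 / 21
MTBF = 2185.52 hours

2185.52 hours


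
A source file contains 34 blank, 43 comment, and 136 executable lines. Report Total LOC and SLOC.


Total LOC = blank + comment + code
Total LOC = 34 + 43 + 136 = 213
SLOC (source only) = code = 136

Total LOC: 213, SLOC: 136


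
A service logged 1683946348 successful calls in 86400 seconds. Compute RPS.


Formula: throughput = requests / seconds
throughput = 1683946348 / 86400
throughput = 19490.12 requests/second

19490.12 requests/second


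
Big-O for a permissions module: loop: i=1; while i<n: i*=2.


Reasoning: i doubles each step so iterations are log2(n)
Complexity: O(log n)

O(log n)


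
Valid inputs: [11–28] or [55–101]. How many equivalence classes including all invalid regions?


Valid ranges: [11,28] and [55,101]
Class 1: x < 11 — invalid
Class 2: 11 ≤ x ≤ 28 — valid
Class 3: 28 < x < 55 — invalid (gap between ranges)
Class 4: 55 ≤ x ≤ 101 — valid
Class 5: x > 101 — invalid
Total equivalence classes: 5

5 equivalence classes


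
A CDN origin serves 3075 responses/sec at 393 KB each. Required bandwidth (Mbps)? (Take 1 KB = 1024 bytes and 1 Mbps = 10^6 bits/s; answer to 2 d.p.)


Formula: Mbps = payload_bytes * RPS * 8 / 1e6
Payload per request = 393 KB = 393 * 1024 = 402432 bytes
Total bytes/sec = 402432 * 3075 = 1237478400
Total bits/sec = 1237478400 * 8 = 9899827200
Mbps = 9899827200 / 1e6 = 9899.83

9899.83 Mbps


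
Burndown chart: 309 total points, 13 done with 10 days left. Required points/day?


Formula: Required rate = Remaining points / Days left
Remaining = 309 - 13 = 296 points
Required rate = 296 / 10 = 29.6 points/day

29.6 points/day


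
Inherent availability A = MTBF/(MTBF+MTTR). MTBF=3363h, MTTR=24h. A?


Availability = MTBF / (MTBF + MTTR)
Availability = 3363 / (3363 + 24)
Availability = 3363 / 3387
Availability = 99.2914%

99.2914%


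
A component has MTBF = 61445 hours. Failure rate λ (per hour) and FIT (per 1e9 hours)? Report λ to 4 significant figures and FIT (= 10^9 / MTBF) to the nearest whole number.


Formula: λ = 1 / MTBF; FIT = λ × 1e9 = 1e9 / MTBF
λ = 1 / 61445 ≈ 1.627e-05 failures/hour
FIT = 1e9 / 61445 ≈ 16275 failures per 1e9 hours (nearest whole number)

λ = 1.627e-05 /h, FIT = 16275


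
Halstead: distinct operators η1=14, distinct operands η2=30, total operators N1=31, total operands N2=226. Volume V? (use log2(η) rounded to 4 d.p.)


Formula: V = N * log2(η), where N = N1 + N2 and η = η1 + η2
η = 14 + 30 = 44
N = 31 + 226 = 257
log2(44) ≈ 5.4594
V = 257 * 5.4594 = 1403.07

1403.07


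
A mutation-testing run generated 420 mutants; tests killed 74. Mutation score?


Mutation score = killed / total * 100
Mutation score = 74 / 420 * 100
Mutation score = 17.62%

17.62%


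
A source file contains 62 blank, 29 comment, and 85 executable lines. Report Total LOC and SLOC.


Total LOC = blank + comment + code
Total LOC = 62 + 29 + 85 = 176
SLOC (source only) = code = 85

Total LOC: 176, SLOC: 85


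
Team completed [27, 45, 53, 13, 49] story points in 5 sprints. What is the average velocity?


Formula: Avg velocity = Total points / Number of sprints
Points: [27, 45, 53, 13, 49]
Sum = 27 + 45 + 53 + 13 + 49 = 187
Avg velocity = 187 / 5 = 37.4 points/sprint

37.4 points/sprint


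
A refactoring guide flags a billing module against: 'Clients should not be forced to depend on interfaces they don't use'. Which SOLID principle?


This describes the Interface Segregation Principle (ISP)

Interface Segregation Principle (ISP)


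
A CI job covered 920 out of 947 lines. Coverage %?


Coverage = covered / total * 100
Coverage = 920 / 947 * 100
Coverage = 97.15%

97.15%


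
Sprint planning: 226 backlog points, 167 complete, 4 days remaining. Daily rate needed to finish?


Formula: Required rate = Remaining points / Days left
Remaining = 226 - 167 = 59 points
Required rate = 59 / 4 = 14.75 points/day

14.75 points/day


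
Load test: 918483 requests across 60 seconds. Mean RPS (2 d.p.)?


Formula: throughput = requests / seconds
throughput = 918483 / 60
throughput = 15308.05 requests/second

15308.05 requests/second


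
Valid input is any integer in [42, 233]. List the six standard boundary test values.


Range: [42, 233]
Boundaries: just below min, min, min+1, max-1, max, just above max
Values: [41, 42, 43, 232, 233, 234]

[41, 42, 43, 232, 233, 234]


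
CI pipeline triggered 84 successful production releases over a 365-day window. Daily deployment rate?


Formula: deployments per day = releases / days
= 84 / 365
= 0.23 deploys/day
(equivalently, 1.61 deploys/week)

0.23 deploys/day


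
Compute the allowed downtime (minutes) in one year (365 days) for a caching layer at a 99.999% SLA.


Formula: allowed downtime = period * (100 - SLA) / 100
Period (year (365 days)) = 525600 minutes
Unavailability fraction = (100 - 99.999) / 100
Allowed downtime = 525600 * (100 - 99.999) / 100
Allowed downtime = 5.256 minutes

5.256 minutes


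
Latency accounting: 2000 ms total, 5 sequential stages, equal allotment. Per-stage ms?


Formula: per_stage = total_budget / stages
per_stage = 2000 / 5
per_stage = 400.0 ms

400.0 ms


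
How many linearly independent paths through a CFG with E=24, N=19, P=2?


Formula: V(G) = E - N + 2P
V(G) = 24 - 19 + 2*2
V(G) = 5 + 4
V(G) = 9

9


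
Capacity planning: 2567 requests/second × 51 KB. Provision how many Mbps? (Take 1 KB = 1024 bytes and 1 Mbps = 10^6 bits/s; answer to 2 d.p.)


Formula: Mbps = payload_bytes * RPS * 8 / 1e6
Payload per request = 51 KB = 51 * 1024 = 52224 bytes
Total bytes/sec = 52224 * 2567 = 134059008
Total bits/sec = 134059008 * 8 = 1072472064
Mbps = 1072472064 / 1e6 = 1072.47

1072.47 Mbps


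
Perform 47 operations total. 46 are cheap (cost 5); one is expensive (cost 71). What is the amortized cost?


Formula: Amortized cost = Total cost / Operations
Total cost = (46 * 5) + (1 * 71)
Total cost = 230 + 71 = 301
Amortized = 301 / 47 = 6.4043

6.4043


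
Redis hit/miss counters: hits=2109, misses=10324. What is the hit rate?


Formula: hit rate = hits / (hits + misses) * 100
hit rate = 2109 / (2109 + 10324) * 100
hit rate = 2109 / 12433 * 100
hit rate = 16.96%

16.96%


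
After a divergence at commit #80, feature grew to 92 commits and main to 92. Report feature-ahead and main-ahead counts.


Common ancestor: commit #80
feature commits after divergence: 92 - 80 = 12
main commits after divergence: 92 - 80 = 12
feature is 12 commits ahead of main
main is 12 commits ahead of feature

feature ahead: 12, main ahead: 12


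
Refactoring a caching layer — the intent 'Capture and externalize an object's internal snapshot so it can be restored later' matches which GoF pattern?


This matches the Memento pattern

Memento


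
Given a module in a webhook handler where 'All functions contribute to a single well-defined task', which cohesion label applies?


Reasoning: Best: single purpose
Type: Functional cohesion

Functional cohesion


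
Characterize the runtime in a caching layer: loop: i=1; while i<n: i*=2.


Reasoning: i doubles each step so iterations are log2(n)
Complexity: O(log n)

O(log n)


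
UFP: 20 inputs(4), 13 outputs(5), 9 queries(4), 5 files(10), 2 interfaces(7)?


UFP = EI*4 + EO*5 + EQ*4 + ILF*10 + EIF*7
UFP = 20*4 + 13*5 + 9*4 + 5*10 + 2*7
UFP = 80 + 65 + 36 + 50 + 14
UFP = 245

245


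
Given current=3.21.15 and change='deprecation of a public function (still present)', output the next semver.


Current: 3.21.15
Change category: 'deprecation of a public function (still present)' → minor bump
SemVer rule: minor bump → increment MINOR, reset PATCH to 0 (MAJOR unchanged)
New: 3.22.0

3.22.0


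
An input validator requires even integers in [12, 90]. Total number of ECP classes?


Constraint: even integers in [12, 90]
Class 1: x < 12 — out-of-range invalid
Class 2: x in [12,90] but odd — wrong type invalid
Class 3: x in [12,90] and even — valid
Class 4: x > 90 — out-of-range invalid
Total equivalence classes: 4

4 equivalence classes


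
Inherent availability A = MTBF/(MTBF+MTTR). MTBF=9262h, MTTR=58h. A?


Availability = MTBF / (MTBF + MTTR)
Availability = 9262 / (9262 + 58)
Availability = 9262 / 9320
Availability = 99.3777%

99.3777%


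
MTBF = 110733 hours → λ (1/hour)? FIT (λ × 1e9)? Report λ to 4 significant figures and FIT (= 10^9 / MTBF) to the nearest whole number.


Formula: λ = 1 / MTBF; FIT = λ × 1e9 = 1e9 / MTBF
λ = 1 / 110733 ≈ 9.031e-06 failures/hour
FIT = 1e9 / 110733 ≈ 9031 failures per 1e9 hours (nearest whole number)

λ = 9.031e-06 /h, FIT = 9031


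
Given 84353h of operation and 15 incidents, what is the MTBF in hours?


Formula: MTBF = Total operating time / Number of failures
MTBF = 84353 / 15
MTBF = 5623.53 hours

5623.53 hours


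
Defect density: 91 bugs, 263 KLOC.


Defect density = defects / KLOC
Defect density = 91 / 263
Defect density = 0.346 defects/KLOC

0.346 defects/KLOC


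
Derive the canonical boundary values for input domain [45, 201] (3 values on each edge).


Range: [45, 201]
Boundaries: just below min, min, min+1, max-1, max, just above max
Values: [44, 45, 46, 200, 201, 202]

[44, 45, 46, 200, 201, 202]


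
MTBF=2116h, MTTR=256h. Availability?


Availability = MTBF / (MTBF + MTTR)
Availability = 2116 / (2116 + 256)
Availability = 2116 / 2372
Availability = 89.2074%

89.2074%


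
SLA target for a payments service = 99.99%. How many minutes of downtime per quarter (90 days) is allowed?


Formula: allowed downtime = period * (100 - SLA) / 100
Period (quarter (90 days)) = 129600 minutes
Unavailability fraction = (100 - 99.99) / 100
Allowed downtime = 129600 * (100 - 99.99) / 100
Allowed downtime = 12.96 minutes

12.96 minutes


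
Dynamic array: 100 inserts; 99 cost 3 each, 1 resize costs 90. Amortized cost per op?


Formula: Amortized cost = Total cost / Operations
Total cost = (99 * 3) + (1 * 90)
Total cost = 297 + 90 = 387
Amortized = 387 / 100 = 3.87

3.87


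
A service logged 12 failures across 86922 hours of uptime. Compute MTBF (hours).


Formula: MTBF = Total operating time / Number of failures
MTBF = 86922 / 12
MTBF = 7243.5 hours

7243.5 hours


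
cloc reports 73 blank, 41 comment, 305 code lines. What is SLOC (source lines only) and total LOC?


Total LOC = blank + comment + code
Total LOC = 73 + 41 + 305 = 419
SLOC (source only) = code = 305

Total LOC: 419, SLOC: 305


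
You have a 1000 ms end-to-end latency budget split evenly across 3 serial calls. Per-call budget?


Formula: per_stage = total_budget / stages
per_stage = 1000 / 3
per_stage = 333.33 ms

333.33 ms


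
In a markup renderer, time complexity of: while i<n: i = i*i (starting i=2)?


Reasoning: squaring drives double-exponential growth; iterations ~ log log n
Complexity: O(log log n)

O(log log n)


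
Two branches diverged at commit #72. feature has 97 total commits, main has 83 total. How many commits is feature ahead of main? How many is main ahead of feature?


Common ancestor: commit #72
feature commits after divergence: 97 - 72 = 25
main commits after divergence: 83 - 72 = 11
feature is 25 commits ahead of main
main is 11 commits ahead of feature

feature ahead: 25, main ahead: 11


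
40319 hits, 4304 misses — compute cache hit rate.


Formula: hit rate = hits / (hits + misses) * 100
hit rate = 40319 / (40319 + 4304) * 100
hit rate = 40319 / 44623 * 100
hit rate = 90.35%

90.35%


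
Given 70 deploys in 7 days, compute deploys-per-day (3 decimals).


Formula: deployments per day = releases / days
= 70 / 7
= 10.0 deploys/day
(equivalently, 70.0 deploys/week)

10.0 deploys/day


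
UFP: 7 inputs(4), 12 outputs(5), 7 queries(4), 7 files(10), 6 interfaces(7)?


UFP = EI*4 + EO*5 + EQ*4 + ILF*10 + EIF*7
UFP = 7*4 + 12*5 + 7*4 + 7*10 + 6*7
UFP = 28 + 60 + 28 + 70 + 42
UFP = 228

228


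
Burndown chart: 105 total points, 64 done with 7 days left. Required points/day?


Formula: Required rate = Remaining points / Days left
Remaining = 105 - 64 = 41 points
Required rate = 41 / 7 = 5.86 points/day

5.86 points/day


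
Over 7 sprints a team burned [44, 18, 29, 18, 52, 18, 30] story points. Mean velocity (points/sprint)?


Formula: Avg velocity = Total points / Number of sprints
Points: [44, 18, 29, 18, 52, 18, 30]
Sum = 44 + 18 + 29 + 18 + 52 + 18 + 30 = 209
Avg velocity = 209 / 7 = 29.86 points/sprint

29.86 points/sprint


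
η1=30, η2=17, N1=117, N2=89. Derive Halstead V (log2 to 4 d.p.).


Formula: V = N * log2(η), where N = N1 + N2 and η = η1 + η2
η = 30 + 17 = 47
N = 117 + 89 = 206
log2(47) ≈ 5.5546
V = 206 * 5.5546 = 1144.25

1144.25


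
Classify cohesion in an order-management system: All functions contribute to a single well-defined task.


Reasoning: Best: single purpose
Type: Functional cohesion

Functional cohesion


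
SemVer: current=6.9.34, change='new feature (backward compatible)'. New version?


Current: 6.9.34
Change category: 'new feature (backward compatible)' → minor bump
SemVer rule: minor bump → increment MINOR, reset PATCH to 0 (MAJOR unchanged)
New: 6.10.0

6.10.0


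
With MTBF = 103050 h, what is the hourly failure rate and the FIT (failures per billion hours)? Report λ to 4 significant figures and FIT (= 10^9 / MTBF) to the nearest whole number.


Formula: λ = 1 / MTBF; FIT = λ × 1e9 = 1e9 / MTBF
λ = 1 / 103050 ≈ 9.704e-06 failures/hour
FIT = 1e9 / 103050 ≈ 9704 failures per 1e9 hours (nearest whole number)

λ = 9.704e-06 /h, FIT = 9704


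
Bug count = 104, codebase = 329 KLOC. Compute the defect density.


Defect density = defects / KLOC
Defect density = 104 / 329
Defect density = 0.316 defects/KLOC

0.316 defects/KLOC


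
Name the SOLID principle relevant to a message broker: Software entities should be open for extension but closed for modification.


This describes the Open/Closed Principle (OCP)

Open/Closed Principle (OCP)


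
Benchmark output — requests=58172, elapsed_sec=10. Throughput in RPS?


Formula: throughput = requests / seconds
throughput = 58172 / 10
throughput = 5817.2 requests/second

5817.2 requests/second


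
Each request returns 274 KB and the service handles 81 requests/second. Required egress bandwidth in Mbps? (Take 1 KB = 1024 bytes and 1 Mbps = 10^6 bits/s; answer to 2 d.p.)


Formula: Mbps = payload_bytes * RPS * 8 / 1e6
Payload per request = 274 KB = 274 * 1024 = 280576 bytes
Total bytes/sec = 280576 * 81 = 22726656
Total bits/sec = 22726656 * 8 = 181813248
Mbps = 181813248 / 1e6 = 181.81

181.81 Mbps


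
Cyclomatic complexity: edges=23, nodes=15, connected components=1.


Formula: V(G) = E - N + 2P
V(G) = 23 - 15 + 2*1
V(G) = 8 + 2
V(G) = 10

10


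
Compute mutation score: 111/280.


Mutation score = killed / total * 100
Mutation score = 111 / 280 * 100
Mutation score = 39.64%

39.64%


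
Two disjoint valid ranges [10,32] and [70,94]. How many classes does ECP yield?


Valid ranges: [10,32] and [70,94]
Class 1: x < 10 — invalid
Class 2: 10 ≤ x ≤ 32 — valid
Class 3: 32 < x < 70 — invalid (gap between ranges)
Class 4: 70 ≤ x ≤ 94 — valid
Class 5: x > 94 — invalid
Total equivalence classes: 5

5 equivalence classes


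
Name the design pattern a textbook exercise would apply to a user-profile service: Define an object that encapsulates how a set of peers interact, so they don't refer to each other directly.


This matches the Mediator pattern

Mediator


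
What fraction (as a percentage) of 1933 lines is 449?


Coverage = covered / total * 100
Coverage = 449 / 1933 * 100
Coverage = 23.23%

23.23%


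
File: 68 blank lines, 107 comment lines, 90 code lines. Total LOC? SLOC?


Total LOC = blank + comment + code
Total LOC = 68 + 107 + 90 = 265
SLOC (source only) = code = 90

Total LOC: 265, SLOC: 90


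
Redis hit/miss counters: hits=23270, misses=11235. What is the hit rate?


Formula: hit rate = hits / (hits + misses) * 100
hit rate = 23270 / (23270 + 11235) * 100
hit rate = 23270 / 34505 * 100
hit rate = 67.44%

67.44%


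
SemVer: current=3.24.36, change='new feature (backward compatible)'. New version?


Current: 3.24.36
Change category: 'new feature (backward compatible)' → minor bump
SemVer rule: minor bump → increment MINOR, reset PATCH to 0 (MAJOR unchanged)
New: 3.25.0

3.25.0


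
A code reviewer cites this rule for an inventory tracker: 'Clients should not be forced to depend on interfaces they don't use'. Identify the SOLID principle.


This describes the Interface Segregation Principle (ISP)

Interface Segregation Principle (ISP)


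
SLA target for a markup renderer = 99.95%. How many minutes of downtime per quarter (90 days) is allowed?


Formula: allowed downtime = period * (100 - SLA) / 100
Period (quarter (90 days)) = 129600 minutes
Unavailability fraction = (100 - 99.95) / 100
Allowed downtime = 129600 * (100 - 99.95) / 100
Allowed downtime = 64.8 minutes

64.8 minutes


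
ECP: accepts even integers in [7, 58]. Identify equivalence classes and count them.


Constraint: even integers in [7, 58]
Class 1: x < 7 — out-of-range invalid
Class 2: x in [7,58] but odd — wrong type invalid
Class 3: x in [7,58] and even — valid
Class 4: x > 58 — out-of-range invalid
Total equivalence classes: 4

4 equivalence classes


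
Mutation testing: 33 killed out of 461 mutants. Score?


Mutation score = killed / total * 100
Mutation score = 33 / 461 * 100
Mutation score = 7.16%

7.16%


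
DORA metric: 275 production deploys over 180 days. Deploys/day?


Formula: deployments per day = releases / days
= 275 / 180
= 1.528 deploys/day
(equivalently, 10.69 deploys/week)

1.528 deploys/day


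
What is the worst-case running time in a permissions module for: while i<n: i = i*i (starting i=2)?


Reasoning: squaring drives double-exponential growth; iterations ~ log log n
Complexity: O(log log n)

O(log log n)


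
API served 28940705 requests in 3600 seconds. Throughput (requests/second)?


Formula: throughput = requests / seconds
throughput = 28940705 / 3600
throughput = 8039.08 requests/second

8039.08 requests/second


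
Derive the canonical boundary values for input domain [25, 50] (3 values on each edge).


Range: [25, 50]
Boundaries: just below min, min, min+1, max-1, max, just above max
Values: [24, 25, 26, 49, 50, 51]

[24, 25, 26, 49, 50, 51]


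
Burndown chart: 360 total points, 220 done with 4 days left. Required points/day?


Formula: Required rate = Remaining points / Days left
Remaining = 360 - 220 = 140 points
Required rate = 140 / 4 = 35.0 points/day

35.0 points/day


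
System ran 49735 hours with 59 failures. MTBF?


Formula: MTBF = Total operating time / Number of failures
MTBF = 49735 / 59
MTBF = 842.97 hours

842.97 hours


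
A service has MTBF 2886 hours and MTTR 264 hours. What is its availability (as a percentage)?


Availability = MTBF / (MTBF + MTTR)
Availability = 2886 / (2886 + 264)
Availability = 2886 / 3150
Availability = 91.619%

91.619%


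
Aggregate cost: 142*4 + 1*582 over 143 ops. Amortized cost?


Formula: Amortized cost = Total cost / Operations
Total cost = (142 * 4) + (1 * 582)
Total cost = 568 + 582 = 1150
Amortized = 1150 / 143 = 8.042

8.042


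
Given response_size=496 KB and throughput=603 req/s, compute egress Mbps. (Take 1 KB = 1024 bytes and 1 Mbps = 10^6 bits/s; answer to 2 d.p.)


Formula: Mbps = payload_bytes * RPS * 8 / 1e6
Payload per request = 496 KB = 496 * 1024 = 507904 bytes
Total bytes/sec = 507904 * 603 = 306266112
Total bits/sec = 306266112 * 8 = 2450128896
Mbps = 2450128896 / 1e6 = 2450.13

2450.13 Mbps


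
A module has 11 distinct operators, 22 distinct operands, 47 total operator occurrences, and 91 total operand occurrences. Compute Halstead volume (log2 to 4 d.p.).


Formula: V = N * log2(η), where N = N1 + N2 and η = η1 + η2
η = 11 + 22 = 33
N = 47 + 91 = 138
log2(33) ≈ 5.0444
V = 138 * 5.0444 = 696.13

696.13


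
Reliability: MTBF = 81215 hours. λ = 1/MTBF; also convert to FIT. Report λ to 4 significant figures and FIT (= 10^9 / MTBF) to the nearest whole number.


Formula: λ = 1 / MTBF; FIT = λ × 1e9 = 1e9 / MTBF
λ = 1 / 81215 ≈ 1.231e-05 failures/hour
FIT = 1e9 / 81215 ≈ 12313 failures per 1e9 hours (nearest whole number)

λ = 1.231e-05 /h, FIT = 12313


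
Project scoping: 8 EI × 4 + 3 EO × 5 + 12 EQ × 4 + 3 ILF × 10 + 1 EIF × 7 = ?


UFP = EI*4 + EO*5 + EQ*4 + ILF*10 + EIF*7
UFP = 8*4 + 3*5 + 12*4 + 3*10 + 1*7
UFP = 32 + 15 + 48 + 30 + 7
UFP = 132

132


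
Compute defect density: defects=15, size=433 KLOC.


Defect density = defects / KLOC
Defect density = 15 / 433
Defect density = 0.035 defects/KLOC

0.035 defects/KLOC


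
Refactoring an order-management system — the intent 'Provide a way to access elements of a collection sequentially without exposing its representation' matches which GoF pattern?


This matches the Iterator pattern

Iterator


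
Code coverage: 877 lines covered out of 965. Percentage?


Coverage = covered / total * 100
Coverage = 877 / 965 * 100
Coverage = 90.88%

90.88%


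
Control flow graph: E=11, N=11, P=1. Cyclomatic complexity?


Formula: V(G) = E - N + 2P
V(G) = 11 - 11 + 2*1
V(G) = 0 + 2
V(G) = 2

2


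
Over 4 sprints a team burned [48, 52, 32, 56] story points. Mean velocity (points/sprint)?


Formula: Avg velocity = Total points / Number of sprints
Points: [48, 52, 32, 56]
Sum = 48 + 52 + 32 + 56 = 188
Avg velocity = 188 / 4 = 47.0 points/sprint

47.0 points/sprint


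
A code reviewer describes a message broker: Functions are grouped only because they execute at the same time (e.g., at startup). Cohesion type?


Reasoning: Related by timing only
Type: Temporal cohesion

Temporal cohesion


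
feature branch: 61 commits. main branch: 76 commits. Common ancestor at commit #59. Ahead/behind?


Common ancestor: commit #59
feature commits after divergence: 61 - 59 = 2
main commits after divergence: 76 - 59 = 17
feature is 2 commits ahead of main
main is 17 commits ahead of feature

feature ahead: 2, main ahead: 17


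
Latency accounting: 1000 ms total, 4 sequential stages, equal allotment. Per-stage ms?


Formula: per_stage = total_budget / stages
per_stage = 1000 / 4
per_stage = 250.0 ms

250.0 ms


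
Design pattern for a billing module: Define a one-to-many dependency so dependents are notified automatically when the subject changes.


This matches the Observer pattern

Observer


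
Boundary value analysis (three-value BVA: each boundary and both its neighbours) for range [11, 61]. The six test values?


Range: [11, 61]
Boundaries: just below min, min, min+1, max-1, max, just above max
Values: [10, 11, 12, 60, 61, 62]

[10, 11, 12, 60, 61, 62]


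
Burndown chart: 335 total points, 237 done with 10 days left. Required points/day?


Formula: Required rate = Remaining points / Days left
Remaining = 335 - 237 = 98 points
Required rate = 98 / 10 = 9.8 points/day

9.8 points/day


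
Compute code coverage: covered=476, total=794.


Coverage = covered / total * 100
Coverage = 476 / 794 * 100
Coverage = 59.95%

59.95%


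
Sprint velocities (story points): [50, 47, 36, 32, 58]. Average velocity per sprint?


Formula: Avg velocity = Total points / Number of sprints
Points: [50, 47, 36, 32, 58]
Sum = 50 + 47 + 36 + 32 + 58 = 223
Avg velocity = 223 / 5 = 44.6 points/sprint

44.6 points/sprint


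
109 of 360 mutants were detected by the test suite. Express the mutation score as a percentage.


Mutation score = killed / total * 100
Mutation score = 109 / 360 * 100
Mutation score = 30.28%

30.28%


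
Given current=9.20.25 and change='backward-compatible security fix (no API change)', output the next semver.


Current: 9.20.25
Change category: 'backward-compatible security fix (no API change)' → patch bump
SemVer rule: patch bump → increment PATCH (MAJOR and MINOR unchanged)
New: 9.20.26

9.20.26


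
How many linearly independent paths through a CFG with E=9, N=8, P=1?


Formula: V(G) = E - N + 2P
V(G) = 9 - 8 + 2*1
V(G) = 1 + 2
V(G) = 3

3


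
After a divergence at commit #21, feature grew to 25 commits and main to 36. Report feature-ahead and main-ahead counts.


Common ancestor: commit #21
feature commits after divergence: 25 - 21 = 4
main commits after divergence: 36 - 21 = 15
feature is 4 commits ahead of main
main is 15 commits ahead of feature

feature ahead: 4, main ahead: 15


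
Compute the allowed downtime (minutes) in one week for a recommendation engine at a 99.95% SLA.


Formula: allowed downtime = period * (100 - SLA) / 100
Period (week) = 10080 minutes
Unavailability fraction = (100 - 99.95) / 100
Allowed downtime = 10080 * (100 - 99.95) / 100
Allowed downtime = 5.04 minutes

5.04 minutes


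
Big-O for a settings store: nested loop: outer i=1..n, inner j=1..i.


Reasoning: triangle: n(n+1)/2 ~ n^2/2
Complexity: O(n^2)

O(n^2)


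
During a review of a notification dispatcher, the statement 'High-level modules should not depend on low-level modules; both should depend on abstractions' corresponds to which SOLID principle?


This describes the Dependency Inversion Principle (DIP)

Dependency Inversion Principle (DIP)


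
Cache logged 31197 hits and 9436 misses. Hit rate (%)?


Formula: hit rate = hits / (hits + misses) * 100
hit rate = 31197 / (31197 + 9436) * 100
hit rate = 31197 / 40633 * 100
hit rate = 76.78%

76.78%


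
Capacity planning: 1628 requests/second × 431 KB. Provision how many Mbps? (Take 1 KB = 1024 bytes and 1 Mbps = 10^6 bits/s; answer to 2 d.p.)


Formula: Mbps = payload_bytes * RPS * 8 / 1e6
Payload per request = 431 KB = 431 * 1024 = 441344 bytes
Total bytes/sec = 441344 * 1628 = 718508032
Total bits/sec = 718508032 * 8 = 5748064256
Mbps = 5748064256 / 1e6 = 5748.06

5748.06 Mbps


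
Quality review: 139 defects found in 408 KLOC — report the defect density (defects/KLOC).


Defect density = defects / KLOC
Defect density = 139 / 408
Defect density = 0.341 defects/KLOC

0.341 defects/KLOC


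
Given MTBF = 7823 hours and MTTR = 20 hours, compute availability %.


Availability = MTBF / (MTBF + MTTR)
Availability = 7823 / (7823 + 20)
Availability = 7823 / 7843
Availability = 99.745%

99.745%


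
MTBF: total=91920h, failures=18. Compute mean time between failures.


Formula: MTBF = Total operating time / Number of failures
MTBF = 91920 / 18
MTBF = 5106.67 hours

5106.67 hours


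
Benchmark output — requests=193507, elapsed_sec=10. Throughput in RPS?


Formula: throughput = requests / seconds
throughput = 193507 / 10
throughput = 19350.7 requests/second

19350.7 requests/second


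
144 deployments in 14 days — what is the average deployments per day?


Formula: deployments per day = releases / days
= 144 / 14
= 10.286 deploys/day
(equivalently, 72.0 deploys/week)

10.286 deploys/day


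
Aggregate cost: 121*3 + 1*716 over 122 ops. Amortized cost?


Formula: Amortized cost = Total cost / Operations
Total cost = (121 * 3) + (1 * 716)
Total cost = 363 + 716 = 1079
Amortized = 1079 / 122 = 8.8443

8.8443


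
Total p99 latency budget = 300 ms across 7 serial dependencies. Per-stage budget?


Formula: per_stage = total_budget / stages
per_stage = 300 / 7
per_stage = 42.86 ms

42.86 ms


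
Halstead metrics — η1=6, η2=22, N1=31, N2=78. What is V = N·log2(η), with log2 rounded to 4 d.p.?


Formula: V = N * log2(η), where N = N1 + N2 and η = η1 + η2
η = 6 + 22 = 28
N = 31 + 78 = 109
log2(28) ≈ 4.8074
V = 109 * 4.8074 = 524.01

524.01


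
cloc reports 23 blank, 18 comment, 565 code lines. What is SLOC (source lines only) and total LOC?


Total LOC = blank + comment + code
Total LOC = 23 + 18 + 565 = 606
SLOC (source only) = code = 565

Total LOC: 606, SLOC: 565


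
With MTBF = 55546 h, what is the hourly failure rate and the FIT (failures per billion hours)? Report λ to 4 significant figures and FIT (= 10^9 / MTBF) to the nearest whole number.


Formula: λ = 1 / MTBF; FIT = λ × 1e9 = 1e9 / MTBF
λ = 1 / 55546 ≈ 1.800e-05 failures/hour
FIT = 1e9 / 55546 ≈ 18003 failures per 1e9 hours (nearest whole number)

λ = 1.800e-05 /h, FIT = 18003


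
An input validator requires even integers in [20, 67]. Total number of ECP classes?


Constraint: even integers in [20, 67]
Class 1: x < 20 — out-of-range invalid
Class 2: x in [20,67] but odd — wrong type invalid
Class 3: x in [20,67] and even — valid
Class 4: x > 67 — out-of-range invalid
Total equivalence classes: 4

4 equivalence classes
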